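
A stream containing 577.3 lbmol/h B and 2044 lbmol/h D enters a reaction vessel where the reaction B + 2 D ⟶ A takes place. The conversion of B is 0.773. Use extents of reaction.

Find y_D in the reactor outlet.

B reacted = 0.773 × 577.3 = 446.3 lbmol/h; ν_B = −1, so ξ = 446.3/1 = 446.3 lbmol/h.
Outlet amounts (n = n₀ + ν ξ):
  B: 577.3 − 1(446.3) = 131
  D: 2044 − 2(446.3) = 1151
  A: 0 + 1(446.3) = 446.3
Total out = 1729 lbmol/h; y_D = 1151 / 1729 = 0.6661.

0.666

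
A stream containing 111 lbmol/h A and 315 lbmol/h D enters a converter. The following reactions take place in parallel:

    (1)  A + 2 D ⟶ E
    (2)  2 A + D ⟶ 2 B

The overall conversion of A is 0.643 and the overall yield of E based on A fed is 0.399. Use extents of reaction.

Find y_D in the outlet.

0.657

Yield of E: 1ξ₁ / 111 = 0.399 → ξ₁ = 44.29 lbmol/h.
Conversion of A: 1ξ₁ + 2ξ₂ = 0.643 × 111 = 71.37 → ξ₂ = 13.54 lbmol/h.
Outlet amounts (n = n₀ + Σ ν·ξ):
  A: 111 − 1(44.29) − 2(13.54) = 39.63
  D: 315 − 2(44.29) − 1(13.54) = 212.9
  E: 0 + 1(44.29) = 44.29
  B: 0 + 2(13.54) = 27.08
Total out = 323.9 lbmol/h; y_D = 212.9 / 323.9 = 0.6573.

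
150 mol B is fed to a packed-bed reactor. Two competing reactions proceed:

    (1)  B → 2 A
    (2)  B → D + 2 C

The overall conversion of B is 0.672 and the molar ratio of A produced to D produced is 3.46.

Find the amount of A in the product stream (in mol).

128 mol

Conversion of B: B consumed = 0.672 × 150 = 100.8 mol = 1ξ₁ + 1ξ₂.
Selectivity: 2ξ₁ / (1ξ₂) = 3.46 → ξ₁ = 1.73 ξ₂.
Substitute: (1·1.73 + 1) ξ₂ = 100.8 → ξ₂ = 36.92 mol, ξ₁ = 63.88 mol.
Outlet amounts (n = n₀ + Σ ν·ξ):
  B: 150 − 1(63.88) − 1(36.92) = 49.2
  A: 0 + 2(63.88) = 127.8
  D: 0 + 1(36.92) = 36.92
  C: 0 + 2(36.92) = 73.85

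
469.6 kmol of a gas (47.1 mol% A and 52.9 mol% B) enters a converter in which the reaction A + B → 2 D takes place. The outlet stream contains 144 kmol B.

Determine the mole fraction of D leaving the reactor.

For B: n = n₀ − 1ξ → 144 = 248.4 − 1ξ, giving ξ = 104.4 kmol.
Outlet amounts (n = n₀ + ν ξ):
  A: 221.2 − 1(104.4) = 116.8
  B: 248.4 − 1(104.4) = 144
  D: 0 + 2(104.4) = 208.8
Total out = 469.6 kmol; y_D = 208.8 / 469.6 = 0.4447.

0.445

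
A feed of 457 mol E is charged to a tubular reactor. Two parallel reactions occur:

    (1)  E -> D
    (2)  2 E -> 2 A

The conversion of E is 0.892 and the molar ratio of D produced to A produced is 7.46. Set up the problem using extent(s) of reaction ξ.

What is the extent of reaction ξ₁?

Conversion of E: E consumed = 0.892 × 457 = 407.6 mol = 1ξ₁ + 2ξ₂.
Selectivity: 1ξ₁ / (2ξ₂) = 7.46 → ξ₁ = 14.92 ξ₂.
Substitute: (1·14.92 + 2) ξ₂ = 407.6 → ξ₂ = 24.09 mol, ξ₁ = 359.5 mol.
Outlet amounts (n = n₀ + Σ ν·ξ):
  E: 457 − 1(359.5) − 2(24.09) = 49.36
  D: 0 + 1(359.5) = 359.5
  A: 0 + 2(24.09) = 48.18

ξ₁ = 359 mol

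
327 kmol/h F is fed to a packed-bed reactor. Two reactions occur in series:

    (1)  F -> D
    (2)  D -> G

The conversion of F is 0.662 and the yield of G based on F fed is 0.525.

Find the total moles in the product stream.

Conversion of F: F consumed = 1ξ₁ = 0.662 × 327 → ξ₁ = 216.5 kmol/h.
Yield of G: 1ξ₂ / 327 = 0.525 → ξ₂ = 171.7 kmol/h.
Outlet amounts (n = n₀ + Σ ν·ξ):
  F: 327 − 1(216.5) = 110.5
  D: 0 + 1(216.5) − 1(171.7) = 44.8
  G: 0 + 1(171.7) = 171.7
Total out = 110.5 + 44.8 + 171.7 = 327 kmol/h.

327 kmol/h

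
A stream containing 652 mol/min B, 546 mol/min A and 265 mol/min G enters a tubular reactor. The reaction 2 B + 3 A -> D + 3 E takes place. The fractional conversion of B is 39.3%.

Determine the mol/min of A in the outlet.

162 mol/min

B reacted = 0.393 × 652 = 256.2 mol/min; ν_B = −2, so ξ = 256.2/2 = 128.1 mol/min.
Outlet amounts (n = n₀ + ν ξ):
  B: 652 − 2(128.1) = 395.8
  A: 546 − 3(128.1) = 161.6
  D: 0 + 1(128.1) = 128.1
  E: 0 + 3(128.1) = 384.4
  G: 265 (inert)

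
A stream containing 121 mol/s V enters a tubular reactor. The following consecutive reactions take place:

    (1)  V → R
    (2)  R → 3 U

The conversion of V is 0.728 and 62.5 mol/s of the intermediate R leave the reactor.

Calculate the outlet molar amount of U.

Conversion of V: V consumed = 1ξ₁ = 0.728 × 121 → ξ₁ = 88.09 mol/s.
R balance: n_R = 0 + 1ξ₁ − 1ξ₂ = 62.5 → ξ₂ = (1·88.09 − 62.5)/1 = 25.59 mol/s.
Outlet amounts (n = n₀ + Σ ν·ξ):
  V: 121 − 1(88.09) = 32.91
  R: 0 + 1(88.09) − 1(25.59) = 62.5
  U: 0 + 3(25.59) = 76.76

76.8 mol/s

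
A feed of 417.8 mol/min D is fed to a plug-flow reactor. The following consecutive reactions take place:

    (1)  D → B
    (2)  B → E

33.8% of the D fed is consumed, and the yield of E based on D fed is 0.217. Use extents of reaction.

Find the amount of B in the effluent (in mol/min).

Conversion of D: D consumed = 1ξ₁ = 0.338 × 417.8 → ξ₁ = 141.2 mol/min.
Yield of E: 1ξ₂ / 417.8 = 0.217 → ξ₂ = 90.66 mol/min.
Outlet amounts (n = n₀ + Σ ν·ξ):
  D: 417.8 − 1(141.2) = 276.6
  B: 0 + 1(141.2) − 1(90.66) = 50.55
  E: 0 + 1(90.66) = 90.66

50.6 mol/min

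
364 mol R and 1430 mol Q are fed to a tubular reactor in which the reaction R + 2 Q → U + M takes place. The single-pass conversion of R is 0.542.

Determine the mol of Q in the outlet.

R reacted = 0.542 × 364 = 197.3 mol; ν_R = −1, so ξ = 197.3/1 = 197.3 mol.
Outlet amounts (n = n₀ + ν ξ):
  R: 364 − 1(197.3) = 166.7
  Q: 1430 − 2(197.3) = 1035
  U: 0 + 1(197.3) = 197.3
  M: 0 + 1(197.3) = 197.3

1040 mol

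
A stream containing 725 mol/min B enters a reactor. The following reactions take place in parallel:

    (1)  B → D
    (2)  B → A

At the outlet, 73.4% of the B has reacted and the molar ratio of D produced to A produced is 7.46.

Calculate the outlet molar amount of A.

Conversion of B: B consumed = 0.734 × 725 = 532.1 mol/min = 1ξ₁ + 1ξ₂.
Selectivity: 1ξ₁ / (1ξ₂) = 7.46 → ξ₁ = 7.46 ξ₂.
Substitute: (1·7.46 + 1) ξ₂ = 532.1 → ξ₂ = 62.9 mol/min, ξ₁ = 469.2 mol/min.
Outlet amounts (n = n₀ + Σ ν·ξ):
  B: 725 − 1(469.2) − 1(62.9) = 192.9
  D: 0 + 1(469.2) = 469.2
  A: 0 + 1(62.9) = 62.9

62.9 mol/min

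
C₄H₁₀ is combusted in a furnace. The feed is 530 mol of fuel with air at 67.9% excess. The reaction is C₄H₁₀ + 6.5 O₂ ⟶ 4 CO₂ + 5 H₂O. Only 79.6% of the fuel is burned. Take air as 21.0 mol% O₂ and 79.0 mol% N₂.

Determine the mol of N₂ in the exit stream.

21800 mol

Stoichiometric O₂ = 6.5 × 530 = 3445 mol; O₂ fed = 3445 × 1.679 = 5784 mol.
N₂ fed = 5784 × 79/21 = 21760 mol.
Fuel reacted = 0.796 × 530 → ξ = 421.9 mol.
Outlet (n = n₀ + ν ξ):
  C₄H₁₀: 530 − 1(421.9) = 108.1
  O₂: 5784 − 6.5(421.9) = 3042
  N₂: 21760 (inert)
  CO₂: 0 + 4(421.9) = 1688
  H₂O: 0 + 5(421.9) = 2109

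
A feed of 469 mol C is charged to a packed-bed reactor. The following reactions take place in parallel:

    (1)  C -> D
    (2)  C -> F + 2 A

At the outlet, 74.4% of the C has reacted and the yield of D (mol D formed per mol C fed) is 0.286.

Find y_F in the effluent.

Yield of D: 1ξ₁ / 469 = 0.286 → ξ₁ = 134.1 mol.
Conversion of C: 1ξ₁ + 1ξ₂ = 0.744 × 469 = 348.9 → ξ₂ = 214.8 mol.
Outlet amounts (n = n₀ + Σ ν·ξ):
  C: 469 − 1(134.1) − 1(214.8) = 120.1
  D: 0 + 1(134.1) = 134.1
  F: 0 + 1(214.8) = 214.8
  A: 0 + 2(214.8) = 429.6
Total out = 898.6 mol; y_F = 214.8 / 898.6 = 0.239.

0.239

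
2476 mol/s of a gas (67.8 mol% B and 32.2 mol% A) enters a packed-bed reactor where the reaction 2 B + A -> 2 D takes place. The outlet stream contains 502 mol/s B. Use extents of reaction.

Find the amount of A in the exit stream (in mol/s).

For B: n = n₀ − 2ξ → 502 = 1679 − 2ξ, giving ξ = 588.4 mol/s.
Outlet amounts (n = n₀ + ν ξ):
  B: 1679 − 2(588.4) = 502
  A: 797.3 − 1(588.4) = 208.9
  D: 0 + 2(588.4) = 1177

209 mol/s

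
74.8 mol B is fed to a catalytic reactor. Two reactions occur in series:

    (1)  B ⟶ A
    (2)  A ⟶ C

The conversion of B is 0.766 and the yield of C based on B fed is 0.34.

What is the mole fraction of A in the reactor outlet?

0.426

Conversion of B: B consumed = 1ξ₁ = 0.766 × 74.8 → ξ₁ = 57.3 mol.
Yield of C: 1ξ₂ / 74.8 = 0.34 → ξ₂ = 25.43 mol.
Outlet amounts (n = n₀ + Σ ν·ξ):
  B: 74.8 − 1(57.3) = 17.5
  A: 0 + 1(57.3) − 1(25.43) = 31.86
  C: 0 + 1(25.43) = 25.43
Total out = 74.8 mol; y_A = 31.86 / 74.8 = 0.426.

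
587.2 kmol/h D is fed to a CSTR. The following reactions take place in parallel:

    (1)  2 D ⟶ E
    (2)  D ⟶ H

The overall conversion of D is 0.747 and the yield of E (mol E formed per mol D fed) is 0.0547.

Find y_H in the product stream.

Yield of E: 1ξ₁ / 587.2 = 0.0547 → ξ₁ = 32.12 kmol/h.
Conversion of D: 2ξ₁ + 1ξ₂ = 0.747 × 587.2 = 438.6 → ξ₂ = 374.4 kmol/h.
Outlet amounts (n = n₀ + Σ ν·ξ):
  D: 587.2 − 2(32.12) − 1(374.4) = 148.6
  E: 0 + 1(32.12) = 32.12
  H: 0 + 1(374.4) = 374.4
Total out = 555.1 kmol/h; y_H = 374.4 / 555.1 = 0.6745.

0.674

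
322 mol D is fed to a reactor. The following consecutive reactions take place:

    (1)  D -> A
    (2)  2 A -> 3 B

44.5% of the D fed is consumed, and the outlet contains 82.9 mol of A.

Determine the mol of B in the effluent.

Conversion of D: D consumed = 1ξ₁ = 0.445 × 322 → ξ₁ = 143.3 mol.
A balance: n_A = 0 + 1ξ₁ − 2ξ₂ = 82.9 → ξ₂ = (1·143.3 − 82.9)/2 = 30.19 mol.
Outlet amounts (n = n₀ + Σ ν·ξ):
  D: 322 − 1(143.3) = 178.7
  A: 0 + 1(143.3) − 2(30.19) = 82.9
  B: 0 + 3(30.19) = 90.58

90.6 mol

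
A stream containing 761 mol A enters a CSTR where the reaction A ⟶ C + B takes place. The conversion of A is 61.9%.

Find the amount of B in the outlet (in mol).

471 mol

A reacted = 0.619 × 761 = 471.1 mol; ν_A = −1, so ξ = 471.1/1 = 471.1 mol.
Outlet amounts (n = n₀ + ν ξ):
  A: 761 − 1(471.1) = 289.9
  C: 0 + 1(471.1) = 471.1
  B: 0 + 1(471.1) = 471.1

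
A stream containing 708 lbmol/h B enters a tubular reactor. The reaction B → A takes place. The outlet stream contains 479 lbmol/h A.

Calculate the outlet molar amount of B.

229 lbmol/h

For A: n = n₀ + 1ξ → 479 = 0 + 1ξ, giving ξ = 479 lbmol/h.
Outlet amounts (n = n₀ + ν ξ):
  B: 708 − 1(479) = 229
  A: 0 + 1(479) = 479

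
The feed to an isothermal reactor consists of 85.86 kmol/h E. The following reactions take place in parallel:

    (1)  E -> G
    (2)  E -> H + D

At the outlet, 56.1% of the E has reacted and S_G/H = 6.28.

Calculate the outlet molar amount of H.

Conversion of E: E consumed = 0.561 × 85.86 = 48.17 kmol/h = 1ξ₁ + 1ξ₂.
Selectivity: 1ξ₁ / (1ξ₂) = 6.28 → ξ₁ = 6.28 ξ₂.
Substitute: (1·6.28 + 1) ξ₂ = 48.17 → ξ₂ = 6.616 kmol/h, ξ₁ = 41.55 kmol/h.
Outlet amounts (n = n₀ + Σ ν·ξ):
  E: 85.86 − 1(41.55) − 1(6.616) = 37.69
  G: 0 + 1(41.55) = 41.55
  H: 0 + 1(6.616) = 6.616
  D: 0 + 1(6.616) = 6.616

6.62 kmol/h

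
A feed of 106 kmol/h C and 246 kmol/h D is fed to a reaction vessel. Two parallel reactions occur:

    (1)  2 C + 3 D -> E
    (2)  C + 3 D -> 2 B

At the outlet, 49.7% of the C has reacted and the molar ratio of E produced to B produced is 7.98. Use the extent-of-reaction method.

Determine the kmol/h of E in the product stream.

25.5 kmol/h

Conversion of C: C consumed = 0.497 × 106 = 52.68 kmol/h = 2ξ₁ + 1ξ₂.
Selectivity: 1ξ₁ / (2ξ₂) = 7.98 → ξ₁ = 15.96 ξ₂.
Substitute: (2·15.96 + 1) ξ₂ = 52.68 → ξ₂ = 1.6 kmol/h, ξ₁ = 25.54 kmol/h.
Outlet amounts (n = n₀ + Σ ν·ξ):
  C: 106 − 2(25.54) − 1(1.6) = 53.32
  D: 246 − 3(25.54) − 3(1.6) = 164.6
  E: 0 + 1(25.54) = 25.54
  B: 0 + 2(1.6) = 3.201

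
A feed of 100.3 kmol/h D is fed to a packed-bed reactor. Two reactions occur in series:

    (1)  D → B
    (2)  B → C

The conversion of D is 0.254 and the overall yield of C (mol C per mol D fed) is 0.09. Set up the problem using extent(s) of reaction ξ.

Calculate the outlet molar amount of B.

Conversion of D: D consumed = 1ξ₁ = 0.254 × 100.3 → ξ₁ = 25.48 kmol/h.
Yield of C: 1ξ₂ / 100.3 = 0.09 → ξ₂ = 9.027 kmol/h.
Outlet amounts (n = n₀ + Σ ν·ξ):
  D: 100.3 − 1(25.48) = 74.82
  B: 0 + 1(25.48) − 1(9.027) = 16.45
  C: 0 + 1(9.027) = 9.027

16.4 kmol/h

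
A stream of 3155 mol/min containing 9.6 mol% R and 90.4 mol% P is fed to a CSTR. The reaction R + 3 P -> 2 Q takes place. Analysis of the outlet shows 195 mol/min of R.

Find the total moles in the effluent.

For R: n = n₀ − 1ξ → 195 = 302.9 − 1ξ, giving ξ = 107.9 mol/min.
Outlet amounts (n = n₀ + ν ξ):
  R: 302.9 − 1(107.9) = 195
  P: 2852 − 3(107.9) = 2528
  Q: 0 + 2(107.9) = 215.8
Total out = 195 + 2528 + 215.8 = 2939 mol/min.

2940 mol/min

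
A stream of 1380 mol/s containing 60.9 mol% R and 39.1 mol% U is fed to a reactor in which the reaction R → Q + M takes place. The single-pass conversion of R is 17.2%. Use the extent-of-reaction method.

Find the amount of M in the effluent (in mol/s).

145 mol/s

R reacted = 0.172 × 840.4 = 144.6 mol/s; ν_R = −1, so ξ = 144.6/1 = 144.6 mol/s.
Outlet amounts (n = n₀ + ν ξ):
  R: 840.4 − 1(144.6) = 695.9
  Q: 0 + 1(144.6) = 144.6
  M: 0 + 1(144.6) = 144.6
  U: 539.6 (inert)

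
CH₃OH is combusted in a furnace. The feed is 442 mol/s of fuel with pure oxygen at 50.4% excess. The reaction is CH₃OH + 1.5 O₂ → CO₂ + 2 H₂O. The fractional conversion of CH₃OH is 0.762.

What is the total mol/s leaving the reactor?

Stoichiometric O₂ = 1.5 × 442 = 663 mol/s; O₂ fed = 663 × 1.504 = 997.2 mol/s.
Fuel reacted = 0.762 × 442 → ξ = 336.8 mol/s.
Outlet (n = n₀ + ν ξ):
  CH₃OH: 442 − 1(336.8) = 105.2
  O₂: 997.2 − 1.5(336.8) = 491.9
  CO₂: 0 + 1(336.8) = 336.8
  H₂O: 0 + 2(336.8) = 673.6
Total out = 105.2 + 491.9 + 336.8 + 673.6 = 1608 mol/s.

1610 mol/s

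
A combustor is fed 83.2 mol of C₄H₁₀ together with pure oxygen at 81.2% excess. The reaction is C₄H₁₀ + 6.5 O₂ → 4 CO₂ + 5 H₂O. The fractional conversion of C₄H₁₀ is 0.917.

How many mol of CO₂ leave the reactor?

Stoichiometric O₂ = 6.5 × 83.2 = 540.8 mol; O₂ fed = 540.8 × 1.812 = 979.9 mol.
Fuel reacted = 0.917 × 83.2 → ξ = 76.29 mol.
Outlet (n = n₀ + ν ξ):
  C₄H₁₀: 83.2 − 1(76.29) = 6.906
  O₂: 979.9 − 6.5(76.29) = 484
  CO₂: 0 + 4(76.29) = 305.2
  H₂O: 0 + 5(76.29) = 381.5

305 mol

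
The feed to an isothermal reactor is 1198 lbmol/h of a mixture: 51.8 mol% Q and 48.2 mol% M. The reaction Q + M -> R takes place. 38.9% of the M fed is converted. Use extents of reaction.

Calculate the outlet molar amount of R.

M reacted = 0.389 × 577.4 = 224.6 lbmol/h; ν_M = −1, so ξ = 224.6/1 = 224.6 lbmol/h.
Outlet amounts (n = n₀ + ν ξ):
  Q: 620.6 − 1(224.6) = 395.9
  M: 577.4 − 1(224.6) = 352.8
  R: 0 + 1(224.6) = 224.6

225 lbmol/h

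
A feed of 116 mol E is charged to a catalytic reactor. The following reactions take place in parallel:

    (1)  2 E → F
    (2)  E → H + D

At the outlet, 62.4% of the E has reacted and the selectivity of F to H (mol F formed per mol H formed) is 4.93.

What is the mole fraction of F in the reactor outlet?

Conversion of E: E consumed = 0.624 × 116 = 72.38 mol = 2ξ₁ + 1ξ₂.
Selectivity: 1ξ₁ / (1ξ₂) = 4.93 → ξ₁ = 4.93 ξ₂.
Substitute: (2·4.93 + 1) ξ₂ = 72.38 → ξ₂ = 6.665 mol, ξ₁ = 32.86 mol.
Outlet amounts (n = n₀ + Σ ν·ξ):
  E: 116 − 2(32.86) − 1(6.665) = 43.62
  F: 0 + 1(32.86) = 32.86
  H: 0 + 1(6.665) = 6.665
  D: 0 + 1(6.665) = 6.665
Total out = 89.81 mol; y_F = 32.86 / 89.81 = 0.3659.

0.366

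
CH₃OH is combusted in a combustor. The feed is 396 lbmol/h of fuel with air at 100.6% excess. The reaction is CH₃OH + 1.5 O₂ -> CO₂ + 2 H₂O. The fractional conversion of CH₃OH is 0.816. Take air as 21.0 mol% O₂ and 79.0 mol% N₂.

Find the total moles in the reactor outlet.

6230 lbmol/h

Stoichiometric O₂ = 1.5 × 396 = 594 lbmol/h; O₂ fed = 594 × 2.006 = 1192 lbmol/h.
N₂ fed = 1192 × 79/21 = 4483 lbmol/h.
Fuel reacted = 0.816 × 396 → ξ = 323.1 lbmol/h.
Outlet (n = n₀ + ν ξ):
  CH₃OH: 396 − 1(323.1) = 72.86
  O₂: 1192 − 1.5(323.1) = 706.9
  N₂: 4483 (inert)
  CO₂: 0 + 1(323.1) = 323.1
  H₂O: 0 + 2(323.1) = 646.3
Total out = 72.86 + 706.9 + 4483 + 323.1 + 646.3 = 6232 lbmol/h.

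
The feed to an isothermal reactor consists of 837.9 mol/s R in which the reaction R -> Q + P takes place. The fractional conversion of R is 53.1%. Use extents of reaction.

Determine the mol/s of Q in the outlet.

R reacted = 0.531 × 837.9 = 444.9 mol/s; ν_R = −1, so ξ = 444.9/1 = 444.9 mol/s.
Outlet amounts (n = n₀ + ν ξ):
  R: 837.9 − 1(444.9) = 393
  Q: 0 + 1(444.9) = 444.9
  P: 0 + 1(444.9) = 444.9

445 mol/s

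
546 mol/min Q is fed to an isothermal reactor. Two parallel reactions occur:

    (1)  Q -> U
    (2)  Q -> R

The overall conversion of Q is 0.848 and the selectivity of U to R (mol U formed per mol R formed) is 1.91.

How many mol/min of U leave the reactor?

Conversion of Q: Q consumed = 0.848 × 546 = 463 mol/min = 1ξ₁ + 1ξ₂.
Selectivity: 1ξ₁ / (1ξ₂) = 1.91 → ξ₁ = 1.91 ξ₂.
Substitute: (1·1.91 + 1) ξ₂ = 463 → ξ₂ = 159.1 mol/min, ξ₁ = 303.9 mol/min.
Outlet amounts (n = n₀ + Σ ν·ξ):
  Q: 546 − 1(303.9) − 1(159.1) = 82.99
  U: 0 + 1(303.9) = 303.9
  R: 0 + 1(159.1) = 159.1

304 mol/min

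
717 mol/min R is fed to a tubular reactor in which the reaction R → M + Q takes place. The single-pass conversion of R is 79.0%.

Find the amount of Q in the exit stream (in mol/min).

R reacted = 0.79 × 717 = 566.4 mol/min; ν_R = −1, so ξ = 566.4/1 = 566.4 mol/min.
Outlet amounts (n = n₀ + ν ξ):
  R: 717 − 1(566.4) = 150.6
  M: 0 + 1(566.4) = 566.4
  Q: 0 + 1(566.4) = 566.4

566 mol/min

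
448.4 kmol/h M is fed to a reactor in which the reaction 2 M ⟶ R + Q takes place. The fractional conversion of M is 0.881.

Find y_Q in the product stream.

0.441

M reacted = 0.881 × 448.4 = 395 kmol/h; ν_M = −2, so ξ = 395/2 = 197.5 kmol/h.
Outlet amounts (n = n₀ + ν ξ):
  M: 448.4 − 2(197.5) = 53.36
  R: 0 + 1(197.5) = 197.5
  Q: 0 + 1(197.5) = 197.5
Total out = 448.4 kmol/h; y_Q = 197.5 / 448.4 = 0.4405.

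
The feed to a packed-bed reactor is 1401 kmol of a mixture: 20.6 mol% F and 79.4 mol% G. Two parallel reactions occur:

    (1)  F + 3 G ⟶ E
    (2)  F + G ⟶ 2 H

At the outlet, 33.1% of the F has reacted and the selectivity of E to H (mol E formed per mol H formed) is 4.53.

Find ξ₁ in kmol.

ξ₁ = 86 kmol

Conversion of F: F consumed = 0.331 × 288.6 = 95.53 kmol = 1ξ₁ + 1ξ₂.
Selectivity: 1ξ₁ / (2ξ₂) = 4.53 → ξ₁ = 9.06 ξ₂.
Substitute: (1·9.06 + 1) ξ₂ = 95.53 → ξ₂ = 9.496 kmol, ξ₁ = 86.03 kmol.
Outlet amounts (n = n₀ + Σ ν·ξ):
  F: 288.6 − 1(86.03) − 1(9.496) = 193.1
  G: 1112 − 3(86.03) − 1(9.496) = 844.8
  E: 0 + 1(86.03) = 86.03
  H: 0 + 2(9.496) = 18.99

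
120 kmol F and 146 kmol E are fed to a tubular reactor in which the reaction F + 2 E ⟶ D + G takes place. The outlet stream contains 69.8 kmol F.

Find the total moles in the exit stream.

216 kmol

For F: n = n₀ − 1ξ → 69.8 = 120 − 1ξ, giving ξ = 50.2 kmol.
Outlet amounts (n = n₀ + ν ξ):
  F: 120 − 1(50.2) = 69.8
  E: 146 − 2(50.2) = 45.6
  D: 0 + 1(50.2) = 50.2
  G: 0 + 1(50.2) = 50.2
Total out = 69.8 + 45.6 + 50.2 + 50.2 = 215.8 kmol.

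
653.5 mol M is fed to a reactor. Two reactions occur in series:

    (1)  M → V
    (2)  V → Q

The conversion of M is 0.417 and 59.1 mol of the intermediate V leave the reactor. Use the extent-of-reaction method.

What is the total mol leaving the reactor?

654 mol

Conversion of M: M consumed = 1ξ₁ = 0.417 × 653.5 → ξ₁ = 272.5 mol.
V balance: n_V = 0 + 1ξ₁ − 1ξ₂ = 59.1 → ξ₂ = (1·272.5 − 59.1)/1 = 213.4 mol.
Outlet amounts (n = n₀ + Σ ν·ξ):
  M: 653.5 − 1(272.5) = 381
  V: 0 + 1(272.5) − 1(213.4) = 59.1
  Q: 0 + 1(213.4) = 213.4
Total out = 381 + 59.1 + 213.4 = 653.5 mol.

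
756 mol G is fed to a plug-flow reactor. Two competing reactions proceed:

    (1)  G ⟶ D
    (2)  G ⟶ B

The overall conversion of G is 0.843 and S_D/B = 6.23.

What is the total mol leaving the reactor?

756 mol

Conversion of G: G consumed = 0.843 × 756 = 637.3 mol = 1ξ₁ + 1ξ₂.
Selectivity: 1ξ₁ / (1ξ₂) = 6.23 → ξ₁ = 6.23 ξ₂.
Substitute: (1·6.23 + 1) ξ₂ = 637.3 → ξ₂ = 88.15 mol, ξ₁ = 549.2 mol.
Outlet amounts (n = n₀ + Σ ν·ξ):
  G: 756 − 1(549.2) − 1(88.15) = 118.7
  D: 0 + 1(549.2) = 549.2
  B: 0 + 1(88.15) = 88.15
Total out = 118.7 + 549.2 + 88.15 = 756 mol.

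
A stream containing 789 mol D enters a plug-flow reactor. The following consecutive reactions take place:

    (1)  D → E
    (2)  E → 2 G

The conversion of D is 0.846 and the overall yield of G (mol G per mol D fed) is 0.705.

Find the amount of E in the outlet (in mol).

Conversion of D: D consumed = 1ξ₁ = 0.846 × 789 → ξ₁ = 667.5 mol.
Yield of G: 2ξ₂ / 789 = 0.705 → ξ₂ = 278.1 mol.
Outlet amounts (n = n₀ + Σ ν·ξ):
  D: 789 − 1(667.5) = 121.5
  E: 0 + 1(667.5) − 1(278.1) = 389.4
  G: 0 + 2(278.1) = 556.2

389 mol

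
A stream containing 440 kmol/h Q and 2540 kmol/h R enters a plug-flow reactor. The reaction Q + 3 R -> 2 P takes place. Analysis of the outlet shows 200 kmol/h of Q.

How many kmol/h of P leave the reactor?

480 kmol/h

For Q: n = n₀ − 1ξ → 200 = 440 − 1ξ, giving ξ = 240 kmol/h.
Outlet amounts (n = n₀ + ν ξ):
  Q: 440 − 1(240) = 200
  R: 2540 − 3(240) = 1820
  P: 0 + 2(240) = 480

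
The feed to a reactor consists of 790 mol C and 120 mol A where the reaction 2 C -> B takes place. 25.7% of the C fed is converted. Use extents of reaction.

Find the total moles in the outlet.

C reacted = 0.257 × 790 = 203 mol; ν_C = −2, so ξ = 203/2 = 101.5 mol.
Outlet amounts (n = n₀ + ν ξ):
  C: 790 − 2(101.5) = 587
  B: 0 + 1(101.5) = 101.5
  A: 120 (inert)
Total out = 587 + 101.5 + 120 = 808.5 mol.

808 mol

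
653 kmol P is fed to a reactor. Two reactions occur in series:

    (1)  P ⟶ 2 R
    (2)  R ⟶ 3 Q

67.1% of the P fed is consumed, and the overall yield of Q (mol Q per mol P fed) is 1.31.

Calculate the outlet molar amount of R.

Conversion of P: P consumed = 1ξ₁ = 0.671 × 653 → ξ₁ = 438.2 kmol.
Yield of Q: 3ξ₂ / 653 = 1.31 → ξ₂ = 285.1 kmol.
Outlet amounts (n = n₀ + Σ ν·ξ):
  P: 653 − 1(438.2) = 214.8
  R: 0 + 2(438.2) − 1(285.1) = 591.2
  Q: 0 + 3(285.1) = 855.4

591 kmol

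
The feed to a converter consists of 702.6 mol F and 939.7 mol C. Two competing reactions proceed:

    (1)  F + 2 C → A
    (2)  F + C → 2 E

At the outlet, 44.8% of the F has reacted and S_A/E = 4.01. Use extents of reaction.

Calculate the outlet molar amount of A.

280 mol

Conversion of F: F consumed = 0.448 × 702.6 = 314.8 mol = 1ξ₁ + 1ξ₂.
Selectivity: 1ξ₁ / (2ξ₂) = 4.01 → ξ₁ = 8.02 ξ₂.
Substitute: (1·8.02 + 1) ξ₂ = 314.8 → ξ₂ = 34.9 mol, ξ₁ = 279.9 mol.
Outlet amounts (n = n₀ + Σ ν·ξ):
  F: 702.6 − 1(279.9) − 1(34.9) = 387.8
  C: 939.7 − 2(279.9) − 1(34.9) = 345.1
  A: 0 + 1(279.9) = 279.9
  E: 0 + 2(34.9) = 69.79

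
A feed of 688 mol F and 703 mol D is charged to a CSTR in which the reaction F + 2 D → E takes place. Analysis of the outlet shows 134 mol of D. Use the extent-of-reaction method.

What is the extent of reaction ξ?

For D: n = n₀ − 2ξ → 134 = 703 − 2ξ, giving ξ = 284.5 mol.
Outlet amounts (n = n₀ + ν ξ):
  F: 688 − 1(284.5) = 403.5
  D: 703 − 2(284.5) = 134
  E: 0 + 1(284.5) = 284.5

ξ = 284 mol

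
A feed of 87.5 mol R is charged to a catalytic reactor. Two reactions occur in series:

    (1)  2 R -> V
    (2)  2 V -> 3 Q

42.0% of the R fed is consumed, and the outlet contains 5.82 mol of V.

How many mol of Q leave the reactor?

18.8 mol

Conversion of R: R consumed = 2ξ₁ = 0.42 × 87.5 → ξ₁ = 18.38 mol.
V balance: n_V = 0 + 1ξ₁ − 2ξ₂ = 5.82 → ξ₂ = (1·18.38 − 5.82)/2 = 6.277 mol.
Outlet amounts (n = n₀ + Σ ν·ξ):
  R: 87.5 − 2(18.38) = 50.75
  V: 0 + 1(18.38) − 2(6.277) = 5.82
  Q: 0 + 3(6.277) = 18.83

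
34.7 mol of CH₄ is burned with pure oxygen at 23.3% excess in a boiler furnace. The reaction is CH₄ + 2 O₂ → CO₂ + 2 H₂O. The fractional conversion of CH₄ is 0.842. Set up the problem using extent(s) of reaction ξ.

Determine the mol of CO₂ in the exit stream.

29.2 mol

Stoichiometric O₂ = 2 × 34.7 = 69.4 mol; O₂ fed = 69.4 × 1.233 = 85.57 mol.
Fuel reacted = 0.842 × 34.7 → ξ = 29.22 mol.
Outlet (n = n₀ + ν ξ):
  CH₄: 34.7 − 1(29.22) = 5.483
  O₂: 85.57 − 2(29.22) = 27.14
  CO₂: 0 + 1(29.22) = 29.22
  H₂O: 0 + 2(29.22) = 58.43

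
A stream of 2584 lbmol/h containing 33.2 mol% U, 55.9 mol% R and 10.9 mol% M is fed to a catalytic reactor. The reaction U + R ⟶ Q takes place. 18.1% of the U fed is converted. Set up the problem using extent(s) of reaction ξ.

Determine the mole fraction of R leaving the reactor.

0.531

U reacted = 0.181 × 857.9 = 155.3 lbmol/h; ν_U = −1, so ξ = 155.3/1 = 155.3 lbmol/h.
Outlet amounts (n = n₀ + ν ξ):
  U: 857.9 − 1(155.3) = 702.6
  R: 1444 − 1(155.3) = 1289
  Q: 0 + 1(155.3) = 155.3
  M: 281.7 (inert)
Total out = 2429 lbmol/h; y_R = 1289 / 2429 = 0.5308.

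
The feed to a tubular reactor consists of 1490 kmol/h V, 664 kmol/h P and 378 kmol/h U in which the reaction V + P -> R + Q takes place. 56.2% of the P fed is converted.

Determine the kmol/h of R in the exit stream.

373 kmol/h

P reacted = 0.562 × 664 = 373.2 kmol/h; ν_P = −1, so ξ = 373.2/1 = 373.2 kmol/h.
Outlet amounts (n = n₀ + ν ξ):
  V: 1490 − 1(373.2) = 1117
  P: 664 − 1(373.2) = 290.8
  R: 0 + 1(373.2) = 373.2
  Q: 0 + 1(373.2) = 373.2
  U: 378 (inert)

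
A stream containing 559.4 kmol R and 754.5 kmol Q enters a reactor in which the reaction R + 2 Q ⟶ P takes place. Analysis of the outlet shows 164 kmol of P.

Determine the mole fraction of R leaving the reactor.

For P: n = n₀ + 1ξ → 164 = 0 + 1ξ, giving ξ = 164 kmol.
Outlet amounts (n = n₀ + ν ξ):
  R: 559.4 − 1(164) = 395.4
  Q: 754.5 − 2(164) = 426.5
  P: 0 + 1(164) = 164
Total out = 985.9 kmol; y_R = 395.4 / 985.9 = 0.4011.

0.401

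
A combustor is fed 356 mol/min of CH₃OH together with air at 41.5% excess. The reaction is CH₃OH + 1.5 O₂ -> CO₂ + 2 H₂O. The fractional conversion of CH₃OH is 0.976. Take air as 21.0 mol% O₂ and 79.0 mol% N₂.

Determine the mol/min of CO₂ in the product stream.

Stoichiometric O₂ = 1.5 × 356 = 534 mol/min; O₂ fed = 534 × 1.415 = 755.6 mol/min.
N₂ fed = 755.6 × 79/21 = 2843 mol/min.
Fuel reacted = 0.976 × 356 → ξ = 347.5 mol/min.
Outlet (n = n₀ + ν ξ):
  CH₃OH: 356 − 1(347.5) = 8.544
  O₂: 755.6 − 1.5(347.5) = 234.4
  N₂: 2843 (inert)
  CO₂: 0 + 1(347.5) = 347.5
  H₂O: 0 + 2(347.5) = 694.9

347 mol/min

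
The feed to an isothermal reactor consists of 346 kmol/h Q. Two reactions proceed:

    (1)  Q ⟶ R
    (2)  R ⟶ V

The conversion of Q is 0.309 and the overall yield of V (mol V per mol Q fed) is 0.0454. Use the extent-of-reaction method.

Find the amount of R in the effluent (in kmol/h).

Conversion of Q: Q consumed = 1ξ₁ = 0.309 × 346 → ξ₁ = 106.9 kmol/h.
Yield of V: 1ξ₂ / 346 = 0.0454 → ξ₂ = 15.71 kmol/h.
Outlet amounts (n = n₀ + Σ ν·ξ):
  Q: 346 − 1(106.9) = 239.1
  R: 0 + 1(106.9) − 1(15.71) = 91.21
  V: 0 + 1(15.71) = 15.71

91.2 kmol/h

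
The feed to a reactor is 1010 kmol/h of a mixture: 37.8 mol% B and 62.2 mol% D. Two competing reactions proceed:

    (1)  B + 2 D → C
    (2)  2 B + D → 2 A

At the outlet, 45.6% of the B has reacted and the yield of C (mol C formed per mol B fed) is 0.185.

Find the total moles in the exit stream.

Yield of C: 1ξ₁ / 381.8 = 0.185 → ξ₁ = 70.63 kmol/h.
Conversion of B: 1ξ₁ + 2ξ₂ = 0.456 × 381.8 = 174.1 → ξ₂ = 51.73 kmol/h.
Outlet amounts (n = n₀ + Σ ν·ξ):
  B: 381.8 − 1(70.63) − 2(51.73) = 207.7
  D: 628.2 − 2(70.63) − 1(51.73) = 435.2
  C: 0 + 1(70.63) = 70.63
  A: 0 + 2(51.73) = 103.5
Total out = 207.7 + 435.2 + 70.63 + 103.5 = 817 kmol/h.

817 kmol/h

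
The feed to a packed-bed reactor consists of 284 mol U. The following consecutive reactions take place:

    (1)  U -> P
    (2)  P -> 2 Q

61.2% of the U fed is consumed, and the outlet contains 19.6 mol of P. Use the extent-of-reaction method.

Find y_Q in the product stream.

0.704

Conversion of U: U consumed = 1ξ₁ = 0.612 × 284 → ξ₁ = 173.8 mol.
P balance: n_P = 0 + 1ξ₁ − 1ξ₂ = 19.6 → ξ₂ = (1·173.8 − 19.6)/1 = 154.2 mol.
Outlet amounts (n = n₀ + Σ ν·ξ):
  U: 284 − 1(173.8) = 110.2
  P: 0 + 1(173.8) − 1(154.2) = 19.6
  Q: 0 + 2(154.2) = 308.4
Total out = 438.2 mol; y_Q = 308.4 / 438.2 = 0.7038.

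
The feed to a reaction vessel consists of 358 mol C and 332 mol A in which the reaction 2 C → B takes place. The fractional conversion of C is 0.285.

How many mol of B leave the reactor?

51 mol

C reacted = 0.285 × 358 = 102 mol; ν_C = −2, so ξ = 102/2 = 51.01 mol.
Outlet amounts (n = n₀ + ν ξ):
  C: 358 − 2(51.01) = 256
  B: 0 + 1(51.01) = 51.01
  A: 332 (inert)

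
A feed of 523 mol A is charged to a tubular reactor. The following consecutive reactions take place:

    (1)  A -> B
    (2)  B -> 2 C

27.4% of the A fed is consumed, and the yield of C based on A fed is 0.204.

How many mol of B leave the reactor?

Conversion of A: A consumed = 1ξ₁ = 0.274 × 523 → ξ₁ = 143.3 mol.
Yield of C: 2ξ₂ / 523 = 0.204 → ξ₂ = 53.35 mol.
Outlet amounts (n = n₀ + Σ ν·ξ):
  A: 523 − 1(143.3) = 379.7
  B: 0 + 1(143.3) − 1(53.35) = 89.96
  C: 0 + 2(53.35) = 106.7

90 mol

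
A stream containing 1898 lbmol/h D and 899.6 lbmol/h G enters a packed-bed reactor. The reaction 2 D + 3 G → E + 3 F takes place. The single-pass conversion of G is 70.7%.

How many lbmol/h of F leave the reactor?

636 lbmol/h

G reacted = 0.707 × 899.6 = 636 lbmol/h; ν_G = −3, so ξ = 636/3 = 212 lbmol/h.
Outlet amounts (n = n₀ + ν ξ):
  D: 1898 − 2(212) = 1474
  G: 899.6 − 3(212) = 263.6
  E: 0 + 1(212) = 212
  F: 0 + 3(212) = 636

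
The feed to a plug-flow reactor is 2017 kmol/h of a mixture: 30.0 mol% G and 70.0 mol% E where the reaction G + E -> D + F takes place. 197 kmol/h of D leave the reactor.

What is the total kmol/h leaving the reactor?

For D: n = n₀ + 1ξ → 197 = 0 + 1ξ, giving ξ = 197 kmol/h.
Outlet amounts (n = n₀ + ν ξ):
  G: 605.1 − 1(197) = 408.1
  E: 1412 − 1(197) = 1215
  D: 0 + 1(197) = 197
  F: 0 + 1(197) = 197
Total out = 408.1 + 1215 + 197 + 197 = 2017 kmol/h.

2020 kmol/h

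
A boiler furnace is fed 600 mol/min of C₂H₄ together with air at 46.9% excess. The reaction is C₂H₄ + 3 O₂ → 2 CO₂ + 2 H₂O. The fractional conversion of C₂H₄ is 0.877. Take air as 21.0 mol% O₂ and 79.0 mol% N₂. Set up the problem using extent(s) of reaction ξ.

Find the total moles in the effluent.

13200 mol/min

Stoichiometric O₂ = 3 × 600 = 1800 mol/min; O₂ fed = 1800 × 1.469 = 2644 mol/min.
N₂ fed = 2644 × 79/21 = 9947 mol/min.
Fuel reacted = 0.877 × 600 → ξ = 526.2 mol/min.
Outlet (n = n₀ + ν ξ):
  C₂H₄: 600 − 1(526.2) = 73.8
  O₂: 2644 − 3(526.2) = 1066
  N₂: 9947 (inert)
  CO₂: 0 + 2(526.2) = 1052
  H₂O: 0 + 2(526.2) = 1052
Total out = 73.8 + 1066 + 9947 + 1052 + 1052 = 13190 mol/min.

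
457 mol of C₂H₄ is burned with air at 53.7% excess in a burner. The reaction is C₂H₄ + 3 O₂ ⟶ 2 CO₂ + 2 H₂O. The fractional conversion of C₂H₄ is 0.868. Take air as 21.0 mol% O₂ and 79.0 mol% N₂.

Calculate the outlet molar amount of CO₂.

793 mol

Stoichiometric O₂ = 3 × 457 = 1371 mol; O₂ fed = 1371 × 1.537 = 2107 mol.
N₂ fed = 2107 × 79/21 = 7927 mol.
Fuel reacted = 0.868 × 457 → ξ = 396.7 mol.
Outlet (n = n₀ + ν ξ):
  C₂H₄: 457 − 1(396.7) = 60.32
  O₂: 2107 − 3(396.7) = 917.2
  N₂: 7927 (inert)
  CO₂: 0 + 2(396.7) = 793.4
  H₂O: 0 + 2(396.7) = 793.4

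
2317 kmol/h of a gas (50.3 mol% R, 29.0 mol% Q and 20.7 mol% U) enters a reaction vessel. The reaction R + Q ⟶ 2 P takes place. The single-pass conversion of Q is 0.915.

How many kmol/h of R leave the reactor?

Q reacted = 0.915 × 671.9 = 614.8 kmol/h; ν_Q = −1, so ξ = 614.8/1 = 614.8 kmol/h.
Outlet amounts (n = n₀ + ν ξ):
  R: 1165 − 1(614.8) = 550.6
  Q: 671.9 − 1(614.8) = 57.11
  P: 0 + 2(614.8) = 1230
  U: 479.6 (inert)

551 kmol/h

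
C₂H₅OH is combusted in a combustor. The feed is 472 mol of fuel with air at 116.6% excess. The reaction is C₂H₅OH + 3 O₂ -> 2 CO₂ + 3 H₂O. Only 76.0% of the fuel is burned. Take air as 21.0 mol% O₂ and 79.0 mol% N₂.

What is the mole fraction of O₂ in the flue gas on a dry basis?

0.139

Stoichiometric O₂ = 3 × 472 = 1416 mol; O₂ fed = 1416 × 2.166 = 3067 mol.
N₂ fed = 3067 × 79/21 = 11540 mol.
Fuel reacted = 0.76 × 472 → ξ = 358.7 mol.
Outlet (n = n₀ + ν ξ):
  C₂H₅OH: 472 − 1(358.7) = 113.3
  O₂: 3067 − 3(358.7) = 1991
  N₂: 11540 (inert)
  CO₂: 0 + 2(358.7) = 717.4
  H₂O: 0 + 3(358.7) = 1076
Dry total = 14360 mol; y_O₂ (dry) = 1991 / 14360 = 0.1386.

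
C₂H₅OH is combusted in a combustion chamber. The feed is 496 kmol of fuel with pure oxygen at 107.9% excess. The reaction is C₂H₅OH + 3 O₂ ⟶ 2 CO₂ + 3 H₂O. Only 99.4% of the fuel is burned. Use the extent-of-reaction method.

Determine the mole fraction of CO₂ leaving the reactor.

Stoichiometric O₂ = 3 × 496 = 1488 kmol; O₂ fed = 1488 × 2.079 = 3094 kmol.
Fuel reacted = 0.994 × 496 → ξ = 493 kmol.
Outlet (n = n₀ + ν ξ):
  C₂H₅OH: 496 − 1(493) = 2.976
  O₂: 3094 − 3(493) = 1614
  CO₂: 0 + 2(493) = 986
  H₂O: 0 + 3(493) = 1479
Total out = 4083 kmol; y_CO₂ = 986 / 4083 = 0.2415.

0.242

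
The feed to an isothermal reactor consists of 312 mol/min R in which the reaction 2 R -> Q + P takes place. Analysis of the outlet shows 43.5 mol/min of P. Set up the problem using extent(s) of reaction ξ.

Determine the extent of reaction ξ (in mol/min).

For P: n = n₀ + 1ξ → 43.5 = 0 + 1ξ, giving ξ = 43.5 mol/min.
Outlet amounts (n = n₀ + ν ξ):
  R: 312 − 2(43.5) = 225
  Q: 0 + 1(43.5) = 43.5
  P: 0 + 1(43.5) = 43.5

ξ = 43.5 mol/min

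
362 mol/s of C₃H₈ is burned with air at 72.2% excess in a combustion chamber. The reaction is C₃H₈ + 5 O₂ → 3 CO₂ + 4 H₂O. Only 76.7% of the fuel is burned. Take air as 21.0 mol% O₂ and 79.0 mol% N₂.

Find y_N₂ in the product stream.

0.757

Stoichiometric O₂ = 5 × 362 = 1810 mol/s; O₂ fed = 1810 × 1.722 = 3117 mol/s.
N₂ fed = 3117 × 79/21 = 11730 mol/s.
Fuel reacted = 0.767 × 362 → ξ = 277.7 mol/s.
Outlet (n = n₀ + ν ξ):
  C₃H₈: 362 − 1(277.7) = 84.35
  O₂: 3117 − 5(277.7) = 1729
  N₂: 11730 (inert)
  CO₂: 0 + 3(277.7) = 833
  H₂O: 0 + 4(277.7) = 1111
Total out = 15480 mol/s; y_N₂ = 11730 / 15480 = 0.7574.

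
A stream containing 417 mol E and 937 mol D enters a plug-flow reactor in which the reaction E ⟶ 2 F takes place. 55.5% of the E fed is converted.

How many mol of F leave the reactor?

E reacted = 0.555 × 417 = 231.4 mol; ν_E = −1, so ξ = 231.4/1 = 231.4 mol.
Outlet amounts (n = n₀ + ν ξ):
  E: 417 − 1(231.4) = 185.6
  F: 0 + 2(231.4) = 462.9
  D: 937 (inert)

463 mol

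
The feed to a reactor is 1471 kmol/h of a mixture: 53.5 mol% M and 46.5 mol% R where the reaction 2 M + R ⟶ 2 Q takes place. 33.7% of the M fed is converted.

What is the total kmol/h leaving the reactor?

1340 kmol/h

M reacted = 0.337 × 787 = 265.2 kmol/h; ν_M = −2, so ξ = 265.2/2 = 132.6 kmol/h.
Outlet amounts (n = n₀ + ν ξ):
  M: 787 − 2(132.6) = 521.8
  R: 684 − 1(132.6) = 551.4
  Q: 0 + 2(132.6) = 265.2
Total out = 521.8 + 551.4 + 265.2 = 1338 kmol/h.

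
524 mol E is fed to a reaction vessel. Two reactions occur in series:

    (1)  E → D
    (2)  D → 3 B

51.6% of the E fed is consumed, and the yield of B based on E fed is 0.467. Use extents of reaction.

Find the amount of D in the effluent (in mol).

189 mol

Conversion of E: E consumed = 1ξ₁ = 0.516 × 524 → ξ₁ = 270.4 mol.
Yield of B: 3ξ₂ / 524 = 0.467 → ξ₂ = 81.57 mol.
Outlet amounts (n = n₀ + Σ ν·ξ):
  E: 524 − 1(270.4) = 253.6
  D: 0 + 1(270.4) − 1(81.57) = 188.8
  B: 0 + 3(81.57) = 244.7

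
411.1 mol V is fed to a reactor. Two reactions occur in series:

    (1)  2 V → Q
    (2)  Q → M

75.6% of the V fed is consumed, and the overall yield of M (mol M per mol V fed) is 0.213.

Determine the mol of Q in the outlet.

Conversion of V: V consumed = 2ξ₁ = 0.756 × 411.1 → ξ₁ = 155.4 mol.
Yield of M: 1ξ₂ / 411.1 = 0.213 → ξ₂ = 87.56 mol.
Outlet amounts (n = n₀ + Σ ν·ξ):
  V: 411.1 − 2(155.4) = 100.3
  Q: 0 + 1(155.4) − 1(87.56) = 67.83
  M: 0 + 1(87.56) = 87.56

67.8 mol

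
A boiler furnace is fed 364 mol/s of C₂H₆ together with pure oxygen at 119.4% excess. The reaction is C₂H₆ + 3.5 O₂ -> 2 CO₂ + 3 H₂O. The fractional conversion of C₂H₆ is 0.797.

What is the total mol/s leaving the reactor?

Stoichiometric O₂ = 3.5 × 364 = 1274 mol/s; O₂ fed = 1274 × 2.194 = 2795 mol/s.
Fuel reacted = 0.797 × 364 → ξ = 290.1 mol/s.
Outlet (n = n₀ + ν ξ):
  C₂H₆: 364 − 1(290.1) = 73.89
  O₂: 2795 − 3.5(290.1) = 1780
  CO₂: 0 + 2(290.1) = 580.2
  H₂O: 0 + 3(290.1) = 870.3
Total out = 73.89 + 1780 + 580.2 + 870.3 = 3304 mol/s.

3300 mol/s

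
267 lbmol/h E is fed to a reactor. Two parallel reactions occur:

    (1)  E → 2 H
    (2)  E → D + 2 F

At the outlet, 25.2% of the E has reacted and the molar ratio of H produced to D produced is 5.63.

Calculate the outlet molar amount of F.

Conversion of E: E consumed = 0.252 × 267 = 67.28 lbmol/h = 1ξ₁ + 1ξ₂.
Selectivity: 2ξ₁ / (1ξ₂) = 5.63 → ξ₁ = 2.815 ξ₂.
Substitute: (1·2.815 + 1) ξ₂ = 67.28 → ξ₂ = 17.64 lbmol/h, ξ₁ = 49.65 lbmol/h.
Outlet amounts (n = n₀ + Σ ν·ξ):
  E: 267 − 1(49.65) − 1(17.64) = 199.7
  H: 0 + 2(49.65) = 99.29
  D: 0 + 1(17.64) = 17.64
  F: 0 + 2(17.64) = 35.27

35.3 lbmol/h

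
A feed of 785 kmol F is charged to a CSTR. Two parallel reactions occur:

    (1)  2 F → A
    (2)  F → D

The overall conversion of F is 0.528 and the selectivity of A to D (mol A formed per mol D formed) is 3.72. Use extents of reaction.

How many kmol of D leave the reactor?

49.1 kmol

Conversion of F: F consumed = 0.528 × 785 = 414.5 kmol = 2ξ₁ + 1ξ₂.
Selectivity: 1ξ₁ / (1ξ₂) = 3.72 → ξ₁ = 3.72 ξ₂.
Substitute: (2·3.72 + 1) ξ₂ = 414.5 → ξ₂ = 49.11 kmol, ξ₁ = 182.7 kmol.
Outlet amounts (n = n₀ + Σ ν·ξ):
  F: 785 − 2(182.7) − 1(49.11) = 370.5
  A: 0 + 1(182.7) = 182.7
  D: 0 + 1(49.11) = 49.11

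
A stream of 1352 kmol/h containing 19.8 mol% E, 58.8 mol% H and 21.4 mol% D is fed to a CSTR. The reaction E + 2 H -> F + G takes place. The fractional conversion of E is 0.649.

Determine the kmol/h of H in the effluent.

E reacted = 0.649 × 267.7 = 173.7 kmol/h; ν_E = −1, so ξ = 173.7/1 = 173.7 kmol/h.
Outlet amounts (n = n₀ + ν ξ):
  E: 267.7 − 1(173.7) = 93.96
  H: 795 − 2(173.7) = 447.5
  F: 0 + 1(173.7) = 173.7
  G: 0 + 1(173.7) = 173.7
  D: 289.3 (inert)

448 kmol/h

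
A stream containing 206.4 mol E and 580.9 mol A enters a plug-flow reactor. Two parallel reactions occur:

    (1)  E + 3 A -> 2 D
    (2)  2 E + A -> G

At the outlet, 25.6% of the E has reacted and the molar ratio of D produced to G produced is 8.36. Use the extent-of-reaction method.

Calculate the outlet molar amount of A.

465 mol

Conversion of E: E consumed = 0.256 × 206.4 = 52.84 mol = 1ξ₁ + 2ξ₂.
Selectivity: 2ξ₁ / (1ξ₂) = 8.36 → ξ₁ = 4.18 ξ₂.
Substitute: (1·4.18 + 2) ξ₂ = 52.84 → ξ₂ = 8.55 mol, ξ₁ = 35.74 mol.
Outlet amounts (n = n₀ + Σ ν·ξ):
  E: 206.4 − 1(35.74) − 2(8.55) = 153.6
  A: 580.9 − 3(35.74) − 1(8.55) = 465.1
  D: 0 + 2(35.74) = 71.48
  G: 0 + 1(8.55) = 8.55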